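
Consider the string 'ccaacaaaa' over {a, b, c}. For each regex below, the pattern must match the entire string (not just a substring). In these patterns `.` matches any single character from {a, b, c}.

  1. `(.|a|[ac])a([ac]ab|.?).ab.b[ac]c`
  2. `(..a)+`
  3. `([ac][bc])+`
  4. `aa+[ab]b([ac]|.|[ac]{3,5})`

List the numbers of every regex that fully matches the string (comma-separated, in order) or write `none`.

2

1 → no match — must end with 'c'
2 → match
3 → no match
4 → no match — must start with 'aa'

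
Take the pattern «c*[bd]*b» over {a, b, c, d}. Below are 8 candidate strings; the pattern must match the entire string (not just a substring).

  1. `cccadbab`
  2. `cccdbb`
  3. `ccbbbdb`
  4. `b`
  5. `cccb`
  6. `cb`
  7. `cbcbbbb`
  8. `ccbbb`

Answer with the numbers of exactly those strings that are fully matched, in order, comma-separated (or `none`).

1. `cccadbab` → no match
2. `cccdbb` → match
3. `ccbbbdb` → match
4. `b` → match
5. `cccb` → match
6. `cb` → match
7. `cbcbbbb` → no match
8. `ccbbb` → match

2, 3, 4, 5, 6, 8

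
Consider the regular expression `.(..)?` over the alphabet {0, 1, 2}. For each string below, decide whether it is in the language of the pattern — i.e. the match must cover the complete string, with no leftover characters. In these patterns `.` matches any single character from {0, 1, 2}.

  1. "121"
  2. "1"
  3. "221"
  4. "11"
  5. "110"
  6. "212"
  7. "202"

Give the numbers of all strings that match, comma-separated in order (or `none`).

1, 2, 3, 5, 6, 7

1 → match
2 → match
3 → match
4 → no match
5 → match
6 → match
7 → match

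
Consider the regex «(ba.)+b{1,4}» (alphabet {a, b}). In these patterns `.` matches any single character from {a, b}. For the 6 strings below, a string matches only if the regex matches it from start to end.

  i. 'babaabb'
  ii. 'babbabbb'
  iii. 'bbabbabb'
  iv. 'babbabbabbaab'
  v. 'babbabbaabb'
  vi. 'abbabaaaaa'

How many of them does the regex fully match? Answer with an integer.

3

i → no match
ii → match
iii → no match — must start with 'ba'
iv → match
v → match
vi → no match — must start with 'ba'
Total matched: 3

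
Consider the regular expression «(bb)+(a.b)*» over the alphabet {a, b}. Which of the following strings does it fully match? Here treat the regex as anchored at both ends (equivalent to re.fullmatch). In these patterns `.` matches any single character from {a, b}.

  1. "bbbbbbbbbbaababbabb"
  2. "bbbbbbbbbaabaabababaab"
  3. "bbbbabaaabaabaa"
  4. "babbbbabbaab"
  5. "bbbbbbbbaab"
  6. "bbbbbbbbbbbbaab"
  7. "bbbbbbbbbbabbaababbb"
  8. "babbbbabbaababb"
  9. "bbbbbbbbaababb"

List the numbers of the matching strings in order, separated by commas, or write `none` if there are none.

1, 5, 6, 9

1 → match
2 → no match
3 → no match
4 → no match — must start with "bb"
5 → match
6 → match
7 → no match
8 → no match — must start with "bb"
9 → match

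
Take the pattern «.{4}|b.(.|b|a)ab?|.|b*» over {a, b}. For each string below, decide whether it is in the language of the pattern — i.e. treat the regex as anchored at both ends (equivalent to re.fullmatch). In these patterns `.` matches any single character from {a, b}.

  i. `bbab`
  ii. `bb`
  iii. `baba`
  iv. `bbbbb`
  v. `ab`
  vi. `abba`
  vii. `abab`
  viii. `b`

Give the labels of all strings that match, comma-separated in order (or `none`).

i → match
ii → match
iii → match
iv → match
v → no match
vi → match
vii → match
viii → match

i, ii, iii, iv, vi, vii, viii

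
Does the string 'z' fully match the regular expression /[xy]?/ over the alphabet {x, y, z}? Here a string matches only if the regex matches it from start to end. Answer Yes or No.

No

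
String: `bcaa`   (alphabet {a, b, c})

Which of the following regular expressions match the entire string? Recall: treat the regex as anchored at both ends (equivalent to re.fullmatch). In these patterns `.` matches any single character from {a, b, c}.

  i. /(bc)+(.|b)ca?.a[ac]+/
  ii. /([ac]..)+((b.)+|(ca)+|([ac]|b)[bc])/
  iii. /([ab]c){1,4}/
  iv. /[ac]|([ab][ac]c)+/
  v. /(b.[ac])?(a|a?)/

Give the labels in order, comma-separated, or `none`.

v

i → no match
ii → no match
iii → no match — must end with `c`
iv → no match
v → match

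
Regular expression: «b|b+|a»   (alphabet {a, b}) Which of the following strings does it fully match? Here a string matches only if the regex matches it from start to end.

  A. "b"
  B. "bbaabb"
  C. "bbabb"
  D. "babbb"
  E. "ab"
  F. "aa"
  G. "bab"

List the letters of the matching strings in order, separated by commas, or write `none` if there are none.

A

A → match
B → no match
C → no match
D → no match
E → no match
F → no match
G → no match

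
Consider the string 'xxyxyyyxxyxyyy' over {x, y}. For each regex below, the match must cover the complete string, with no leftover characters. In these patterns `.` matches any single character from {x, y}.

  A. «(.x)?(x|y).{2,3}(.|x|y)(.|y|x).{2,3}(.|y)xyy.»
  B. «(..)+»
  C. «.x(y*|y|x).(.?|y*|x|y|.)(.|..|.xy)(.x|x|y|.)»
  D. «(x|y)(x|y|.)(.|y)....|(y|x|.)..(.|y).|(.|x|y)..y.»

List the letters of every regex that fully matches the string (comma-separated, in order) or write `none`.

A → match
B → match
C → no match
D → no match

A, B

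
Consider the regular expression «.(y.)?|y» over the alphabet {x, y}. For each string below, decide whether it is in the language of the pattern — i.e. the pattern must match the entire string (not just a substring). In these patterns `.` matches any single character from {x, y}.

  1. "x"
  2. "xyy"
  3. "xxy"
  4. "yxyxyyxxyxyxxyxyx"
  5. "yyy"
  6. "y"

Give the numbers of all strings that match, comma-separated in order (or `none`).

1, 2, 5, 6

1 → match
2 → match
3 → no match
4 → no match
5 → match
6 → match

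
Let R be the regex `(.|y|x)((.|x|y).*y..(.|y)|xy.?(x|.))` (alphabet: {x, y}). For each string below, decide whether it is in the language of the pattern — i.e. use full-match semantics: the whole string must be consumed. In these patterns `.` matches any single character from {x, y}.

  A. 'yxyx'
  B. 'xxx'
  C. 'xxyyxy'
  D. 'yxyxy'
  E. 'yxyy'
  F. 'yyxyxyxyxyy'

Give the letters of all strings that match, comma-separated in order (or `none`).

A → match
B → no match
C → match
D → match
E → match
F → match

A, C, D, E, F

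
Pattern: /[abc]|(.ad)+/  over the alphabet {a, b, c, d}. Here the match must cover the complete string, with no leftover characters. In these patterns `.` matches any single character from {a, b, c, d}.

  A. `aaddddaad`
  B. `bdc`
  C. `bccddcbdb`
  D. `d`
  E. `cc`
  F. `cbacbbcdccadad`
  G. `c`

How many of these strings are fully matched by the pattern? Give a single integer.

A → no match
B → no match
C → no match
D → no match
E → no match
F → no match
G → match
Total matched: 1

1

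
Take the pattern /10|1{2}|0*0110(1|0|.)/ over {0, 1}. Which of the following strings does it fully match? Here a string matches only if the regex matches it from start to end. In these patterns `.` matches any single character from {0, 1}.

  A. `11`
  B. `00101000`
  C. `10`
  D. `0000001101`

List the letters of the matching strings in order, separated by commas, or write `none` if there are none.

A, C, D

A → match
B → no match
C → match
D → match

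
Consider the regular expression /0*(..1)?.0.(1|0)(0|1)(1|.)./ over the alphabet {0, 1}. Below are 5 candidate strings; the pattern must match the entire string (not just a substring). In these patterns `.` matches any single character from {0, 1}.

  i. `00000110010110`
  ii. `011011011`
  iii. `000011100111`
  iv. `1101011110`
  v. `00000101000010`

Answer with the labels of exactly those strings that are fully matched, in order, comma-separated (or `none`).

i → match
ii → no match
iii → no match
iv → no match
v → no match

i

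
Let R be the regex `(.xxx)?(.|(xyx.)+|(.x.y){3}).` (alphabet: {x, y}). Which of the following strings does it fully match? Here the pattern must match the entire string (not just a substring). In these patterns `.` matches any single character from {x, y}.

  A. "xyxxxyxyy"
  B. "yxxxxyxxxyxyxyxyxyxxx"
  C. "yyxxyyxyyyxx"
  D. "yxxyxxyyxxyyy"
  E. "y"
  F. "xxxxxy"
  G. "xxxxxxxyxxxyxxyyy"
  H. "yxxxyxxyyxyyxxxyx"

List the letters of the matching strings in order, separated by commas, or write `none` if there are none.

A → match
B → match
C → no match
D → match
E → no match
F → match
G → match
H → match

A, B, D, F, G, H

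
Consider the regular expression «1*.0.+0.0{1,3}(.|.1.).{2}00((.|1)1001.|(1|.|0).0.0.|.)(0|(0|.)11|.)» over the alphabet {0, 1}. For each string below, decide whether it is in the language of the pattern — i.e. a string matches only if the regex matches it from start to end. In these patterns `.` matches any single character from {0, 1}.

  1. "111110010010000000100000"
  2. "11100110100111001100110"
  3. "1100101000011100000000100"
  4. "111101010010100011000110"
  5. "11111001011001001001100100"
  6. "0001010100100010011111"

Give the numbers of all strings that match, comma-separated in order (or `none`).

1, 2

1 → match
2 → match
3 → no match
4 → no match
5 → no match
6 → no match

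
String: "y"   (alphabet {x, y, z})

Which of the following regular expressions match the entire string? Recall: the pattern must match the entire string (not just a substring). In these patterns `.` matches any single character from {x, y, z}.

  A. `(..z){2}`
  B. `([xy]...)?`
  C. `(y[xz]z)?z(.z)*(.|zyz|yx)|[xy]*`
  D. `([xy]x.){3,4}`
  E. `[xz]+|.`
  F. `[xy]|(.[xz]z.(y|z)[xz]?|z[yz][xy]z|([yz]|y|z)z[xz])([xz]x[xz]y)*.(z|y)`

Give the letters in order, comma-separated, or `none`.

A → no match — must end with "z"
B → no match
C → match
D → no match
E → match
F → match

C, E, F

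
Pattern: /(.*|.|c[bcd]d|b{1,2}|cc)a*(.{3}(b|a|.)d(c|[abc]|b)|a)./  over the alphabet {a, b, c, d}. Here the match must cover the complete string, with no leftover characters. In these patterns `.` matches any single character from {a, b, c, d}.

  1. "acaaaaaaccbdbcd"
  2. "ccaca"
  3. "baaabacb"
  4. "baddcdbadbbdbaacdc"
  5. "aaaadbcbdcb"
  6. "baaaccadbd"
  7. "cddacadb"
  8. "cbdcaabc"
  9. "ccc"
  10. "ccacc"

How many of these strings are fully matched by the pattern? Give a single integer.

2

1 → no match
2 → no match
3 → no match
4 → no match
5 → match
6 → match
7 → no match
8 → no match
9 → no match
10 → no match
Total matched: 2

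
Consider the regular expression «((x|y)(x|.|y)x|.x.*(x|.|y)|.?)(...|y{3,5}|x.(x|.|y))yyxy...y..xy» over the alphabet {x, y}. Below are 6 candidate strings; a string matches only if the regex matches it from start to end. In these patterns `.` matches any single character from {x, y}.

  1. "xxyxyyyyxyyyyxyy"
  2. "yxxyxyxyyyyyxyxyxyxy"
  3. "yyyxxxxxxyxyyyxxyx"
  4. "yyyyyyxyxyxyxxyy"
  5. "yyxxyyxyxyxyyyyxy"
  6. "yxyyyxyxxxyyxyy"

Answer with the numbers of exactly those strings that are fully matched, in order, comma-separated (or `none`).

1 → no match — must end with "xy"
2 → no match
3 → no match — must end with "xy"
4 → no match — must end with "xy"
5 → no match
6 → no match — must end with "xy"

none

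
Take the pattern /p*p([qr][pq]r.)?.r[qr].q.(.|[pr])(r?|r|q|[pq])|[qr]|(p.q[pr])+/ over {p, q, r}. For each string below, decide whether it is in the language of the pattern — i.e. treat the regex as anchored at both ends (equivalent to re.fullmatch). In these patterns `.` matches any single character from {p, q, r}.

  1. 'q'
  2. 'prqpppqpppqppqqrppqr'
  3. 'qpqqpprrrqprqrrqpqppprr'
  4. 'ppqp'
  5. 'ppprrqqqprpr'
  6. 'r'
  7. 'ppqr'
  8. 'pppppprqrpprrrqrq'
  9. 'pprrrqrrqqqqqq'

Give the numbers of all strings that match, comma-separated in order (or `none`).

1 → match
2 → match
3 → no match
4 → match
5 → no match
6 → match
7 → match
8 → match
9 → no match

1, 2, 4, 6, 7, 8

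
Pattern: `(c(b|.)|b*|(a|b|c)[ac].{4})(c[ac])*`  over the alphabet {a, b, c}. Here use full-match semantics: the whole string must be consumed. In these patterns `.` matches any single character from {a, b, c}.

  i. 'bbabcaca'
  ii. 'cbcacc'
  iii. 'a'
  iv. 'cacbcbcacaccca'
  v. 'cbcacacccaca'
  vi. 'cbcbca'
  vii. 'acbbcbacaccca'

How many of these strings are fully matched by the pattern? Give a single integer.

3

i. 'bbabcaca' → no match
ii. 'cbcacc' → match
iii. 'a' → no match
iv → match
v. 'cbcacacccaca' → match
vi. 'cbcbca' → no match
vii → no match
Total matched: 3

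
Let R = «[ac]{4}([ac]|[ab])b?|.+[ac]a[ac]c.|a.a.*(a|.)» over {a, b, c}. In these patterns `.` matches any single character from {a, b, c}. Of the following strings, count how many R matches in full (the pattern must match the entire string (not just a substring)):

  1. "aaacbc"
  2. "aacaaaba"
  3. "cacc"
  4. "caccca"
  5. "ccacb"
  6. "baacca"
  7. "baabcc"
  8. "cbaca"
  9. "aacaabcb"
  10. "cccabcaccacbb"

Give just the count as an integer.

1 → match
2 → no match
3 → no match
4 → no match
5 → match
6 → match
7 → no match
8 → no match
9 → no match
10 → no match
Total matched: 3

3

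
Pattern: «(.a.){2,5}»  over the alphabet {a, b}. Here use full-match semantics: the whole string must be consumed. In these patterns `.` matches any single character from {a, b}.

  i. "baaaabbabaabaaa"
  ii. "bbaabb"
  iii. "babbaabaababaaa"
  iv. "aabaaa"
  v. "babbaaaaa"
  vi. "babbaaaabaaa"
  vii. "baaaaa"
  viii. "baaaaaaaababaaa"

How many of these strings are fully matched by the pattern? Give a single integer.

i → match
ii → no match
iii → match
iv → match
v → match
vi → match
vii → match
viii → match
Total matched: 7

7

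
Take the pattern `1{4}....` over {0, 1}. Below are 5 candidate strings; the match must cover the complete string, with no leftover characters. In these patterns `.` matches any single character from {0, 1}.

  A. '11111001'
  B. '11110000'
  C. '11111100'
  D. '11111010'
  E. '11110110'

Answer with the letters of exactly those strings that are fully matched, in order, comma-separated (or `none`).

A → match
B → match
C → match
D → match
E → match

A, B, C, D, E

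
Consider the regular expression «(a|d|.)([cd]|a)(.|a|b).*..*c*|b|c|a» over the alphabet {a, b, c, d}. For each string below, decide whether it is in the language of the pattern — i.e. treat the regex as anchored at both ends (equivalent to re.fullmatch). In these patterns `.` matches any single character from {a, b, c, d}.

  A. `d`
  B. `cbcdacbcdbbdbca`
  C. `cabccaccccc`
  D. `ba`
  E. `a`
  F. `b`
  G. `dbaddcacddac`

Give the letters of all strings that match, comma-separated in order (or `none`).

A. `d` → no match
B → no match
C. `cabccaccccc` → match
D. `ba` → no match
E. `a` → match
F. `b` → match
G. `dbaddcacddac` → no match

C, E, F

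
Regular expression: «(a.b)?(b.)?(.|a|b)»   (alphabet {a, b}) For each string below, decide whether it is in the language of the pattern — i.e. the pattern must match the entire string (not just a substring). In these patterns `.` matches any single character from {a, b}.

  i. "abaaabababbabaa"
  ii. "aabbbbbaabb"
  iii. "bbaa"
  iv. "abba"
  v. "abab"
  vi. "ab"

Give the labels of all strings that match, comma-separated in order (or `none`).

iv

i → no match
ii. "aabbbbbaabb" → no match
iii. "bbaa" → no match
iv. "abba" → match
v. "abab" → no match
vi. "ab" → no match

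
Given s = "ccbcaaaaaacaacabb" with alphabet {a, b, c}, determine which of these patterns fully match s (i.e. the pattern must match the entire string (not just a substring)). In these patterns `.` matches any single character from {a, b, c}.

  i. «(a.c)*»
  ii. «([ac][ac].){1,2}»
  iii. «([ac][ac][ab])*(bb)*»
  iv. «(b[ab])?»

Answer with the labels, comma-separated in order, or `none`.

i → no match
ii → no match
iii → match
iv → no match

iii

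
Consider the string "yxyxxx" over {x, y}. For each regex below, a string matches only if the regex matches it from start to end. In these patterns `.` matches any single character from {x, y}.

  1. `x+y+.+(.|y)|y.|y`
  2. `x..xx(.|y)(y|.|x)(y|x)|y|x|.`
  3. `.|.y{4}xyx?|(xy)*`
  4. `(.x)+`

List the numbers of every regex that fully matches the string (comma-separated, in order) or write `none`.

1 → no match
2 → no match
3 → no match
4 → match

4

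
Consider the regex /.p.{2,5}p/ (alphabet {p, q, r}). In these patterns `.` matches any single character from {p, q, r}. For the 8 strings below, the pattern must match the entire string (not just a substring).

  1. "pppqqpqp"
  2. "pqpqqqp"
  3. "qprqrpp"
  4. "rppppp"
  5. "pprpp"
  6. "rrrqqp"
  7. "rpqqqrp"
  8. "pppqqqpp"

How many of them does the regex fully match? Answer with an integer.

1. "pppqqpqp" → match
2. "pqpqqqp" → no match
3. "qprqrpp" → match
4. "rppppp" → match
5. "pprpp" → match
6. "rrrqqp" → no match
7. "rpqqqrp" → match
8. "pppqqqpp" → match
Total matched: 6

6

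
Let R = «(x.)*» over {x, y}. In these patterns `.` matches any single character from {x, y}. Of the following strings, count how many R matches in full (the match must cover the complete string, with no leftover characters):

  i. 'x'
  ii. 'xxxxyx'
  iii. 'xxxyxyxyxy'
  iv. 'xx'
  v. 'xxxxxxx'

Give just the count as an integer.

i → no match
ii → no match
iii → match
iv → match
v → no match
Total matched: 2

2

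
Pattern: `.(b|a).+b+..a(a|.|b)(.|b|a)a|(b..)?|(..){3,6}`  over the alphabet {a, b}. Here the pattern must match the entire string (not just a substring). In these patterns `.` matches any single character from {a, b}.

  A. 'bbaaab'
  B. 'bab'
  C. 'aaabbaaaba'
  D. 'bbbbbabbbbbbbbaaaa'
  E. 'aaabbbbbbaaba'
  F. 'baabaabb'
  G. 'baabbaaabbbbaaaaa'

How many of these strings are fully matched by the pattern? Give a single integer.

A → match
B → match
C → match
D → match
E → match
F → match
G → match
Total matched: 7

7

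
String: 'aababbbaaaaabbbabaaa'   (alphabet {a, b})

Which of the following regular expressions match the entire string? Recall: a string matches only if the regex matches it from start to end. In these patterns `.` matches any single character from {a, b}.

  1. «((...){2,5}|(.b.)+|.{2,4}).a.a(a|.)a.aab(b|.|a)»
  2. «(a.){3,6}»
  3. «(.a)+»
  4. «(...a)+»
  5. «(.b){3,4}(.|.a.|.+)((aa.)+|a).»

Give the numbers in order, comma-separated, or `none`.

1 → no match
2 → no match
3 → no match
4 → match
5 → no match

4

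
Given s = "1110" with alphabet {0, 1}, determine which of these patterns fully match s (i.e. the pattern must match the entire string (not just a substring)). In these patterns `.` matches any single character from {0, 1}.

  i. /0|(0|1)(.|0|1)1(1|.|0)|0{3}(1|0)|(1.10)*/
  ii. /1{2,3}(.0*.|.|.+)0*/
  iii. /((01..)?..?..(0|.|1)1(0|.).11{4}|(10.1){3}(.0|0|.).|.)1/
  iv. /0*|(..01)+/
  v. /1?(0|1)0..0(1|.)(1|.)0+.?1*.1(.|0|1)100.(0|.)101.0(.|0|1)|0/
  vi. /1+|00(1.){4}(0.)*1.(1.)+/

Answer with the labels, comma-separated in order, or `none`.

i → match
ii → match
iii → no match — must end with "1"
iv → no match
v → no match
vi → no match

i, ii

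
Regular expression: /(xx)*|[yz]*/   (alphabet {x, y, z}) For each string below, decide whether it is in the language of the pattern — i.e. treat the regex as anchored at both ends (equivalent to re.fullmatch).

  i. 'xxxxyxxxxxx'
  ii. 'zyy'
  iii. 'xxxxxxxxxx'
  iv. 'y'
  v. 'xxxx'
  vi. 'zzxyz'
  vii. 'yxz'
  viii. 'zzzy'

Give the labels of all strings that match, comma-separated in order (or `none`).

i → no match
ii → match
iii → match
iv → match
v → match
vi → no match
vii → no match
viii → match

ii, iii, iv, v, viii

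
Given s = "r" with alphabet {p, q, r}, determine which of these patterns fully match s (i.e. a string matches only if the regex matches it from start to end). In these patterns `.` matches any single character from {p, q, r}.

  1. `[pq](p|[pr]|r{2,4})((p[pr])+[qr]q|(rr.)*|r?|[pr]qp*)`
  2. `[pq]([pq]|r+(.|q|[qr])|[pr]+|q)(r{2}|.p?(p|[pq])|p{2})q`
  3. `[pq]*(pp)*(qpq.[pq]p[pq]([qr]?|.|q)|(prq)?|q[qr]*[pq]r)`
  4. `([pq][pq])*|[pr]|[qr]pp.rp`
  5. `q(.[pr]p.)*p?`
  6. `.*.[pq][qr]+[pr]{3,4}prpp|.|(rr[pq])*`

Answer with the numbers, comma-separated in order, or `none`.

4, 6

1 → no match
2 → no match — must end with "q"
3 → no match
4 → match
5 → no match — must start with "q"
6 → match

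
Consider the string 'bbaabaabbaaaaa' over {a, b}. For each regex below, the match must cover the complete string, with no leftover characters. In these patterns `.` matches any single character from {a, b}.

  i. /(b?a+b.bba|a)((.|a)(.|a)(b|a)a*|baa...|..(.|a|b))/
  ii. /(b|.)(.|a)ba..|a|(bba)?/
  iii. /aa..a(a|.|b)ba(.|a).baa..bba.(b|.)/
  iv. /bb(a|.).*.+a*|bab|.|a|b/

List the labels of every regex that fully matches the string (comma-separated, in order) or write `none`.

iv

i → no match
ii → no match
iii → no match — must start with 'aa'
iv → match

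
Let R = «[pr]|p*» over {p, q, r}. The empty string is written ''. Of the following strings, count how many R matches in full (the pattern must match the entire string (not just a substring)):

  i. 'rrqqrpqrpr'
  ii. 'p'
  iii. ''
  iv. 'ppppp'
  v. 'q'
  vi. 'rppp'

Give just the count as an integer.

i. 'rrqqrpqrpr' → no match
ii. 'p' → match
iii. '' → match
iv. 'ppppp' → match
v. 'q' → no match
vi. 'rppp' → no match
Total matched: 3

3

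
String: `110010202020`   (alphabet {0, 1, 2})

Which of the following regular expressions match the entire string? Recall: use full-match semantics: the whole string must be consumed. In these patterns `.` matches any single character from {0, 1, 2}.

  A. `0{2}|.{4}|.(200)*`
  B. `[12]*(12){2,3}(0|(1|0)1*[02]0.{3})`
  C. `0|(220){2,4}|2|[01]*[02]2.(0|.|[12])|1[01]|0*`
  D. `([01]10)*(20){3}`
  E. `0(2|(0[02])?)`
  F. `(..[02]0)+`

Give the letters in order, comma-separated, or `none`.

D, F

A → no match
B → no match
C → no match
D → match
E → no match — must start with `0`
F → match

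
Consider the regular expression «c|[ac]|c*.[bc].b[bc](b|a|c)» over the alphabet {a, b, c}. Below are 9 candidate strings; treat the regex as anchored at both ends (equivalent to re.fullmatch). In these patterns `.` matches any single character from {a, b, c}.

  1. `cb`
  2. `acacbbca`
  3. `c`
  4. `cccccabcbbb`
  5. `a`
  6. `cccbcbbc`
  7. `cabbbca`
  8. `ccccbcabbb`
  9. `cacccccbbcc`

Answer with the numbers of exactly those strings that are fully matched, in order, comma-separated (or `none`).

1. `cb` → no match
2. `acacbbca` → no match
3. `c` → match
4. `cccccabcbbb` → match
5. `a` → match
6. `cccbcbbc` → match
7. `cabbbca` → match
8. `ccccbcabbb` → match
9. `cacccccbbcc` → no match

3, 4, 5, 6, 7, 8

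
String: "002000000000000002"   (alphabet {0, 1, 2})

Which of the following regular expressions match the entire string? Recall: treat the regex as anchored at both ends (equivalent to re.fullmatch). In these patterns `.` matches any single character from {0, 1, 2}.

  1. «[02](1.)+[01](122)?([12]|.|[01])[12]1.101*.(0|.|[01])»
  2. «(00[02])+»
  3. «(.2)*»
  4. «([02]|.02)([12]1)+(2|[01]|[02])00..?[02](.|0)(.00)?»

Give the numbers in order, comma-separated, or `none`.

2

1 → no match
2 → match
3 → no match
4 → no match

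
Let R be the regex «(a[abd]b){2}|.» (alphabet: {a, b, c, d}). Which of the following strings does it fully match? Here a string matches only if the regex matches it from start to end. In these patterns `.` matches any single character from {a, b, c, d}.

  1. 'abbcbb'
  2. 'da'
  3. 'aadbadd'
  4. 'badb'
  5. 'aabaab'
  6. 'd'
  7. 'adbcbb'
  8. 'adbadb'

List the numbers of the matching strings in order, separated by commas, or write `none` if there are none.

5, 6, 8

1 → no match
2 → no match
3 → no match
4 → no match
5 → match
6 → match
7 → no match
8 → match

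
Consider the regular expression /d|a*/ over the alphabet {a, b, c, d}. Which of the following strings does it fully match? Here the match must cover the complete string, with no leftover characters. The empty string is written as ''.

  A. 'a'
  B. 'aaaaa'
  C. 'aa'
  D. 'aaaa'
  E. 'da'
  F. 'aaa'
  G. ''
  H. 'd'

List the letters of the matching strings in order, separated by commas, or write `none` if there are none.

A. 'a' → match
B. 'aaaaa' → match
C. 'aa' → match
D. 'aaaa' → match
E. 'da' → no match
F. 'aaa' → match
G. '' → match
H. 'd' → match

A, B, C, D, F, G, H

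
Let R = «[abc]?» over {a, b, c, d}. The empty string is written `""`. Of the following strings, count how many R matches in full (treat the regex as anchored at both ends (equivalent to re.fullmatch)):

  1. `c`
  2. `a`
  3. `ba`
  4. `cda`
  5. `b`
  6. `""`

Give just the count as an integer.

4

1 → match
2 → match
3 → no match
4 → no match
5 → match
6 → match
Total matched: 4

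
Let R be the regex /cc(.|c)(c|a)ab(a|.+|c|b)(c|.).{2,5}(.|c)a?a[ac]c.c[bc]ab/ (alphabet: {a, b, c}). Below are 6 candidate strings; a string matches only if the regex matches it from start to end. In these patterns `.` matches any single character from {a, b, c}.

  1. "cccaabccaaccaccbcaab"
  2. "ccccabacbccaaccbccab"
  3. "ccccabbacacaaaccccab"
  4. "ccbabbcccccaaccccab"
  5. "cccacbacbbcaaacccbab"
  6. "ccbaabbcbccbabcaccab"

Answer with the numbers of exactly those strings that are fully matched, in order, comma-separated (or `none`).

2, 3

1 → no match
2 → match
3 → match
4 → no match
5 → no match
6 → no match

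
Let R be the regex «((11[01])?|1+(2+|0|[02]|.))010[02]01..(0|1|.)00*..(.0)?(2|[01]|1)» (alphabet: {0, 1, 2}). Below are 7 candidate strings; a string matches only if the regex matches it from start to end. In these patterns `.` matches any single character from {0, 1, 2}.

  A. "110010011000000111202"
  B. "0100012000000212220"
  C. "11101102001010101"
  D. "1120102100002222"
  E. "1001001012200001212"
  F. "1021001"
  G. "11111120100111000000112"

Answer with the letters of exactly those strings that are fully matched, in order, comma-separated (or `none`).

none

A → no match
B → no match
C → no match
D → no match
E → no match
F → no match
G → no match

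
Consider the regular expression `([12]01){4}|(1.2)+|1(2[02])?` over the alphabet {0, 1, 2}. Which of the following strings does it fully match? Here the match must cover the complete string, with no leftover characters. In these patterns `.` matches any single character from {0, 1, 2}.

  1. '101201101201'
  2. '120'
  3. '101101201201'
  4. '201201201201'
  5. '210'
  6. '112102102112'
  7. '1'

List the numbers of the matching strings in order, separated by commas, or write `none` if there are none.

1, 2, 3, 4, 6, 7

1. '101201101201' → match
2. '120' → match
3. '101101201201' → match
4. '201201201201' → match
5. '210' → no match
6. '112102102112' → match
7. '1' → match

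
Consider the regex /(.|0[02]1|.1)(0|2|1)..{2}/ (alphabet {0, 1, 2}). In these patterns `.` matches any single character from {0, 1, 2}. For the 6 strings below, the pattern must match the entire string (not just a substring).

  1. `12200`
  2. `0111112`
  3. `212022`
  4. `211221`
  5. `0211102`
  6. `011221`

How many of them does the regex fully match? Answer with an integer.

5

1 → match
2 → no match
3 → match
4 → match
5 → match
6 → match
Total matched: 5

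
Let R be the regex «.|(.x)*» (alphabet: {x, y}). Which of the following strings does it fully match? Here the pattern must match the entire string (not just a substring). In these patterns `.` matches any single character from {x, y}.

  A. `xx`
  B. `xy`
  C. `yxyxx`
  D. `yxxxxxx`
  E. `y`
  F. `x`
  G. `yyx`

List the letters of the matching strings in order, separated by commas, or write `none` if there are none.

A → match
B → no match
C → no match
D → no match
E → match
F → match
G → no match

A, E, F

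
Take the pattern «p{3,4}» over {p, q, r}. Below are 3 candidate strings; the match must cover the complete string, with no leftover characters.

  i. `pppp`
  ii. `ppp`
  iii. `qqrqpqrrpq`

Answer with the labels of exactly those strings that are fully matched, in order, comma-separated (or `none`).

i → match
ii → match
iii → no match — must start with `p`

i, ii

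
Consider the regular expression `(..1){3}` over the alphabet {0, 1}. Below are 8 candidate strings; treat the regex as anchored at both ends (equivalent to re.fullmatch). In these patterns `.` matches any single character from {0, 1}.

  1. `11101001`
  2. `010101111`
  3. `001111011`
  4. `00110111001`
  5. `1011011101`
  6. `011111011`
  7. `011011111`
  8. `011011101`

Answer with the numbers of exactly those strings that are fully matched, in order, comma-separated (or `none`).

1 → no match
2 → no match
3 → match
4 → no match
5 → no match
6 → match
7 → match
8 → match

3, 6, 7, 8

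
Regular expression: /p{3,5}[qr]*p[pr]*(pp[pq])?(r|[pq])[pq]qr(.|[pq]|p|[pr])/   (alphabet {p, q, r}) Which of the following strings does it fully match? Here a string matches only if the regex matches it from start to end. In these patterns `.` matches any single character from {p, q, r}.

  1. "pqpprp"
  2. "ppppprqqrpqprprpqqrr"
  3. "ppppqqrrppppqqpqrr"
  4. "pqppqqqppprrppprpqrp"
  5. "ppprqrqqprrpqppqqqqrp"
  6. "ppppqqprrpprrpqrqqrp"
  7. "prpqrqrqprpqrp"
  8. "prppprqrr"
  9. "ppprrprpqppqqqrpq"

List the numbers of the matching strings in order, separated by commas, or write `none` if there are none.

3

1 → no match
2 → no match
3 → match
4 → no match
5 → no match
6 → no match
7 → no match
8 → no match
9 → no match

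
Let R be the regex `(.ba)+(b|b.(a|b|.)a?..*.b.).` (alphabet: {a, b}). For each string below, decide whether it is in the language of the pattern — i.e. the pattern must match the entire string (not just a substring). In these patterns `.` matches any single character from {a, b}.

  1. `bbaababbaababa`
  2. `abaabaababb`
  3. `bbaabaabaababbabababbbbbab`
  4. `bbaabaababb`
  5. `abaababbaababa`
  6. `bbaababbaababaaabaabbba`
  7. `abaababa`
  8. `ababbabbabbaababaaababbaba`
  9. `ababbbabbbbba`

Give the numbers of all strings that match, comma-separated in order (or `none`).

1, 2, 3, 4, 5, 6, 7, 9

1 → match
2. `abaabaababb` → match
3 → match
4. `bbaabaababb` → match
5 → match
6 → match
7. `abaababa` → match
8 → no match
9 → match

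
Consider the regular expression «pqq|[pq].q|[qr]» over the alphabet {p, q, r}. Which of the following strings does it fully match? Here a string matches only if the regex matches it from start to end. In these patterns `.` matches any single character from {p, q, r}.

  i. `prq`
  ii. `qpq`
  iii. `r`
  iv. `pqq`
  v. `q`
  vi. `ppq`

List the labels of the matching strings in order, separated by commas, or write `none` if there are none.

i → match
ii → match
iii → match
iv → match
v → match
vi → match

i, ii, iii, iv, v, vi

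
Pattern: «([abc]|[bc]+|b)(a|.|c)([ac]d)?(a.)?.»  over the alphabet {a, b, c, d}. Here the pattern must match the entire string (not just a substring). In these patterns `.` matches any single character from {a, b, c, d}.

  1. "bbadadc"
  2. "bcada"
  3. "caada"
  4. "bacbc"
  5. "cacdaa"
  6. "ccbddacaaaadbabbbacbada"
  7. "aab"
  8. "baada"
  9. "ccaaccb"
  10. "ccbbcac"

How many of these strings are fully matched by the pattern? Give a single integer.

6

1 → match
2 → match
3 → match
4 → no match
5 → no match
6 → no match
7 → match
8 → match
9 → no match
10 → match
Total matched: 6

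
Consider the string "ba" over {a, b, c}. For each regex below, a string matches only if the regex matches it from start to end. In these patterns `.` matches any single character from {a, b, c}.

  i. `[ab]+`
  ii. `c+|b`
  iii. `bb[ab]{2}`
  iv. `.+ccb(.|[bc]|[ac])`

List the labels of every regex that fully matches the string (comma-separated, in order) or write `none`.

i → match
ii → no match
iii → no match — must start with "bb"
iv → no match

i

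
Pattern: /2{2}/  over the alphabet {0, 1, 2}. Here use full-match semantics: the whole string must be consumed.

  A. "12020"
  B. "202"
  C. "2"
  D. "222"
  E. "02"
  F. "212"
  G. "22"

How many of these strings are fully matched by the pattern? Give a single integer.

A → no match — must start with "2"
B → no match
C → no match
D → no match
E → no match — must start with "2"
F → no match
G → match
Total matched: 1

1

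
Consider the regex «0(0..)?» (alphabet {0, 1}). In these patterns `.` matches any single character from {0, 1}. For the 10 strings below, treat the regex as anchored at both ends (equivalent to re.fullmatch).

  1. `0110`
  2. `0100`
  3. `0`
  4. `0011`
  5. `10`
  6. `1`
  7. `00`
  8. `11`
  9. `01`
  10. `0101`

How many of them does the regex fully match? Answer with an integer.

2

1 → no match
2 → no match
3 → match
4 → match
5 → no match — must start with `0`
6 → no match — must start with `0`
7 → no match
8 → no match — must start with `0`
9 → no match
10 → no match
Total matched: 2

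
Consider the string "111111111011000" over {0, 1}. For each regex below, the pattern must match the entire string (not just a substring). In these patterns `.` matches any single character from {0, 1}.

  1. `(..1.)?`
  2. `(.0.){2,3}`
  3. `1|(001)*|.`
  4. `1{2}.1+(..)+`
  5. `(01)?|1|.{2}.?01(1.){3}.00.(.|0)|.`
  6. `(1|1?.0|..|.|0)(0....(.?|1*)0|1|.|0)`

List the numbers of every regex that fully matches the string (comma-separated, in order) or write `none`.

4

1 → no match
2 → no match
3 → no match
4 → match
5 → no match
6 → no match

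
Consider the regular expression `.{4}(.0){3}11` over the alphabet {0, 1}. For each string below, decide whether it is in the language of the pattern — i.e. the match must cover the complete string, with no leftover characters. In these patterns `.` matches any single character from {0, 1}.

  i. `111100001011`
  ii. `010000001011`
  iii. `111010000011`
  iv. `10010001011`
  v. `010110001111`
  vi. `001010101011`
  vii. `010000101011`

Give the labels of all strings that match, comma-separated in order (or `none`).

i. `111100001011` → match
ii. `010000001011` → match
iii. `111010000011` → match
iv. `10010001011` → no match
v. `010110001111` → no match — must end with `011`
vi. `001010101011` → match
vii. `010000101011` → match

i, ii, iii, vi, vii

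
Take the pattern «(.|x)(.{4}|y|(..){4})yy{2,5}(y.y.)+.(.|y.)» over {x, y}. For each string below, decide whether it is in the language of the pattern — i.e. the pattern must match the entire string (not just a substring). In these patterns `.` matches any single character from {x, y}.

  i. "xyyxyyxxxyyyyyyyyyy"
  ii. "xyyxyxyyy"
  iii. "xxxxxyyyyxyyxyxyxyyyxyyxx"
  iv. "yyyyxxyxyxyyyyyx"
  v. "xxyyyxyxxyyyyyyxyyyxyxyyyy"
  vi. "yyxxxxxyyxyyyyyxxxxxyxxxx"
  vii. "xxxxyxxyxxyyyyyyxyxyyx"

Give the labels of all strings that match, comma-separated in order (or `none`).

i, v

i → match
ii → no match
iii → no match
iv → no match
v → match
vi → no match
vii → no match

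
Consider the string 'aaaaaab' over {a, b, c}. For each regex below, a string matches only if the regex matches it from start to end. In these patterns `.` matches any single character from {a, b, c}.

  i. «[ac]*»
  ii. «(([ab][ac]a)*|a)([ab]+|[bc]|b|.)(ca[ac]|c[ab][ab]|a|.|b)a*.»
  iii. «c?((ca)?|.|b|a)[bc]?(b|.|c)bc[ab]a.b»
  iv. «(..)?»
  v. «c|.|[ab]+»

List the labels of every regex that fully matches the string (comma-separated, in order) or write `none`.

ii, v

i → no match
ii → match
iii → no match
iv → no match
v → match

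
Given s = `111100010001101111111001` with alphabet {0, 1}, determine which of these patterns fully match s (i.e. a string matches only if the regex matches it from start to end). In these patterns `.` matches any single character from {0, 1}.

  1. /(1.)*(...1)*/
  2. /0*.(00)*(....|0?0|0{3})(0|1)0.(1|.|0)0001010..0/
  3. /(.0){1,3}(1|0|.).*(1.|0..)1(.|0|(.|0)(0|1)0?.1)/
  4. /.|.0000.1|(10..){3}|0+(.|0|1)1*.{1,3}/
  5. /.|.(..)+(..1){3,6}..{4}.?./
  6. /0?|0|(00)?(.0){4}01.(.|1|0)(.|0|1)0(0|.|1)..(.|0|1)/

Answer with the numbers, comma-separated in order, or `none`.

1, 5

1 → match
2 → no match — must end with `0`
3 → no match
4 → no match
5 → match
6 → no match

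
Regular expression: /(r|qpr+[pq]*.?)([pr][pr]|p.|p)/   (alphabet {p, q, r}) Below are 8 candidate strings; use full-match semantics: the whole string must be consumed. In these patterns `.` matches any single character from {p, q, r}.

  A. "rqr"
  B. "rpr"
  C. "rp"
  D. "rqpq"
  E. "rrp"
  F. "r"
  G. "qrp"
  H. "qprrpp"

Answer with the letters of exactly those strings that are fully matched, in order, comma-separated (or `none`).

B, C, E, H

A. "rqr" → no match
B. "rpr" → match
C. "rp" → match
D. "rqpq" → no match
E. "rrp" → match
F. "r" → no match
G. "qrp" → no match
H. "qprrpp" → match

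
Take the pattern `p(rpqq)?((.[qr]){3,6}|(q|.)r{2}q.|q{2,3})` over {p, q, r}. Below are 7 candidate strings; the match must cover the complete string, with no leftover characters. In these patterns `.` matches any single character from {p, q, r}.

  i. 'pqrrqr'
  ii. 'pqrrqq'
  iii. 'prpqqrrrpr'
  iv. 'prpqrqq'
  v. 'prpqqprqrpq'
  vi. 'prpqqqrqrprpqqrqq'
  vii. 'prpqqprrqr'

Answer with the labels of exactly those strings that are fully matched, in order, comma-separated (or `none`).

i → match
ii → match
iii → no match
iv → no match
v → match
vi → match
vii → match

i, ii, v, vi, vii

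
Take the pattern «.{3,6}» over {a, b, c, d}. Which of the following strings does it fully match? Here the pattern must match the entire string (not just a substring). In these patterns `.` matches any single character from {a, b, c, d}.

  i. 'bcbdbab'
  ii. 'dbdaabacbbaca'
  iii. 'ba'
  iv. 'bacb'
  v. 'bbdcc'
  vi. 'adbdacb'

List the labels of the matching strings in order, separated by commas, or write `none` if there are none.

i. 'bcbdbab' → no match
ii → no match
iii. 'ba' → no match
iv. 'bacb' → match
v. 'bbdcc' → match
vi. 'adbdacb' → no match

iv, v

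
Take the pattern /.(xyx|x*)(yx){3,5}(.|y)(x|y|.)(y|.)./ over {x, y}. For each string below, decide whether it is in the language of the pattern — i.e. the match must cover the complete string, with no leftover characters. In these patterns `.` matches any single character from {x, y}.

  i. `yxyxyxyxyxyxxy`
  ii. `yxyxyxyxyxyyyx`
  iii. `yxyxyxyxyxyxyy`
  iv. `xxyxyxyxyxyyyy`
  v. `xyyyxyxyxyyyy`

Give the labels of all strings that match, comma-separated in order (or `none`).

i → match
ii → match
iii → match
iv → match
v → no match

i, ii, iii, iv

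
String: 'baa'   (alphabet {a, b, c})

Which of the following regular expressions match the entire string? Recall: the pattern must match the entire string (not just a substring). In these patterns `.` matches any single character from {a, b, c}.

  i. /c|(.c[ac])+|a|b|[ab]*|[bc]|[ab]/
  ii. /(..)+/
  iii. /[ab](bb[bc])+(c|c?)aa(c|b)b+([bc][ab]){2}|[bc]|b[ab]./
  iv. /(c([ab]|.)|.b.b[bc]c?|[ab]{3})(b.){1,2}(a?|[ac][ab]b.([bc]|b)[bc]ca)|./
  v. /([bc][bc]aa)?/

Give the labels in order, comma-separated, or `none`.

i, iii

i → match
ii → no match
iii → match
iv → no match
v → no match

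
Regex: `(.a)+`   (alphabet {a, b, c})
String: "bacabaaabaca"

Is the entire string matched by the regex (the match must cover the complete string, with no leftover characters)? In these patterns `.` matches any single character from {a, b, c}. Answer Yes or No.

Yes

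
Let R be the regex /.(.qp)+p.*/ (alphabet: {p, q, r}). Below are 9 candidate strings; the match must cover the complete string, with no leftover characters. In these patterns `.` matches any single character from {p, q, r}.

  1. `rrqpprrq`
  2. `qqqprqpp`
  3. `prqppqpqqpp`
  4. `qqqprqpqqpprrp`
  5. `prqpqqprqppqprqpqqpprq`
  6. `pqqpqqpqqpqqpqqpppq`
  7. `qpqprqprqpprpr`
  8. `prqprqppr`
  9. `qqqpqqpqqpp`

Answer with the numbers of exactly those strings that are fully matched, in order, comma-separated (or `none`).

1. `rrqpprrq` → match
2. `qqqprqpp` → match
3. `prqppqpqqpp` → match
4 → match
5 → match
6 → match
7 → match
8. `prqprqppr` → match
9. `qqqpqqpqqpp` → match

1, 2, 3, 4, 5, 6, 7, 8, 9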